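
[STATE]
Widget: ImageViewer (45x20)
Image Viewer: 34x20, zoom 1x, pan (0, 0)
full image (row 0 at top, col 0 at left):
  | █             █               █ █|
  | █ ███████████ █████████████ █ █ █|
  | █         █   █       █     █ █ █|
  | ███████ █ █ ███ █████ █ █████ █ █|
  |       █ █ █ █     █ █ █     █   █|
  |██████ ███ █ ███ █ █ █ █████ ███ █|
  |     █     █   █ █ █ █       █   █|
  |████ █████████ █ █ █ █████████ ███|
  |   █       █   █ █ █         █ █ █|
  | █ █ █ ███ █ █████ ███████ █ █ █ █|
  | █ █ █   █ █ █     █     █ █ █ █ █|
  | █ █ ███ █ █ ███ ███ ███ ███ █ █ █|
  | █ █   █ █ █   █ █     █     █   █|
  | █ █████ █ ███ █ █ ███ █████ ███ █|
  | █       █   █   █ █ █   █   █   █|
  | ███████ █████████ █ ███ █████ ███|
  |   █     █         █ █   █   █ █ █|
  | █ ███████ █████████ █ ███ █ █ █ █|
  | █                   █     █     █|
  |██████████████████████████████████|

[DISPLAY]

 █             █               █ █           
 █ ███████████ █████████████ █ █ █           
 █         █   █       █     █ █ █           
 ███████ █ █ ███ █████ █ █████ █ █           
       █ █ █ █     █ █ █     █   █           
██████ ███ █ ███ █ █ █ █████ ███ █           
     █     █   █ █ █ █       █   █           
████ █████████ █ █ █ █████████ ███           
   █       █   █ █ █         █ █ █           
 █ █ █ ███ █ █████ ███████ █ █ █ █           
 █ █ █   █ █ █     █     █ █ █ █ █           
 █ █ ███ █ █ ███ ███ ███ ███ █ █ █           
 █ █   █ █ █   █ █     █     █   █           
 █ █████ █ ███ █ █ ███ █████ ███ █           
 █       █   █   █ █ █   █   █   █           
 ███████ █████████ █ ███ █████ ███           
   █     █         █ █   █   █ █ █           
 █ ███████ █████████ █ ███ █ █ █ █           
 █                   █     █     █           
██████████████████████████████████           


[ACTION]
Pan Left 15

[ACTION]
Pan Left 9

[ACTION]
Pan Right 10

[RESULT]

     █               █ █                     
████ █████████████ █ █ █                     
 █   █       █     █ █ █                     
 █ ███ █████ █ █████ █ █                     
 █ █     █ █ █     █   █                     
 █ ███ █ █ █ █████ ███ █                     
 █   █ █ █ █       █   █                     
████ █ █ █ █████████ ███                     
 █   █ █ █         █ █ █                     
 █ █████ ███████ █ █ █ █                     
 █ █     █     █ █ █ █ █                     
 █ ███ ███ ███ ███ █ █ █                     
 █   █ █     █     █   █                     
 ███ █ █ ███ █████ ███ █                     
   █   █ █ █   █   █   █                     
████████ █ ███ █████ ███                     
         █ █   █   █ █ █                     
 █████████ █ ███ █ █ █ █                     
           █     █     █                     
████████████████████████                     


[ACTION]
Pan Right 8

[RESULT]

             █ █                             
██████████ █ █ █                             
     █     █ █ █                             
████ █ █████ █ █                             
 █ █ █     █   █                             
 █ █ █████ ███ █                             
 █ █       █   █                             
 █ █████████ ███                             
 █         █ █ █                             
 ███████ █ █ █ █                             
 █     █ █ █ █ █                             
██ ███ ███ █ █ █                             
     █     █   █                             
 ███ █████ ███ █                             
 █ █   █   █   █                             
 █ ███ █████ ███                             
 █ █   █   █ █ █                             
██ █ ███ █ █ █ █                             
   █     █     █                             
████████████████                             


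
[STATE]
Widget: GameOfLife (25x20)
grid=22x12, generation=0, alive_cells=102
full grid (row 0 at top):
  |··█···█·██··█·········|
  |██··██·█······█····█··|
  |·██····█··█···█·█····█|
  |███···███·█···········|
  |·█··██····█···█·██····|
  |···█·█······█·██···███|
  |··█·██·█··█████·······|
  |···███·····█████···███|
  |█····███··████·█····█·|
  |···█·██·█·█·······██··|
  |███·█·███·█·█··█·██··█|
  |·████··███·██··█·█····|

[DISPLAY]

Gen: 0                   
··█···█·██··█·········   
██··██·█······█····█··   
·██····█··█···█·█····█   
███···███·█···········   
·█··██····█···█·██····   
···█·█······█·██···███   
··█·██·█··█████·······   
···███·····█████···███   
█····███··████·█····█·   
···█·██·█·█·······██··   
███·█·███·█·█··█·██··█   
·████··███·██··█·█····   
                         
                         
                         
                         
                         
                         
                         


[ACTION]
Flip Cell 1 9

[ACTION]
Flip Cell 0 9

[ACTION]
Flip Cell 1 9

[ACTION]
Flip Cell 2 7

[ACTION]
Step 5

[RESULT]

Gen: 5                   
······················   
·············████·····   
··█··██····█··█·█·····   
·······█··██··█·······   
█·█····█··█···█·······   
█······█·█············   
█···█·····█···········   
█····██···██······██··   
···········██····█···█   
█···········█····███·█   
·█··█·█··█··█···█████·   
·····█····██····█·····   
                         
                         
                         
                         
                         
                         
                         


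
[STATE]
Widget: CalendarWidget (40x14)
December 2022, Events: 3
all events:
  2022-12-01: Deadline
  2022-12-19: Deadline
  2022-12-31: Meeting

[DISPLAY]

             December 2022              
Mo Tu We Th Fr Sa Su                    
          1*  2  3  4                   
 5  6  7  8  9 10 11                    
12 13 14 15 16 17 18                    
19* 20 21 22 23 24 25                   
26 27 28 29 30 31*                      
                                        
                                        
                                        
                                        
                                        
                                        
                                        


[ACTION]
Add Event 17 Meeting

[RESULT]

             December 2022              
Mo Tu We Th Fr Sa Su                    
          1*  2  3  4                   
 5  6  7  8  9 10 11                    
12 13 14 15 16 17* 18                   
19* 20 21 22 23 24 25                   
26 27 28 29 30 31*                      
                                        
                                        
                                        
                                        
                                        
                                        
                                        


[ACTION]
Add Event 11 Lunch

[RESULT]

             December 2022              
Mo Tu We Th Fr Sa Su                    
          1*  2  3  4                   
 5  6  7  8  9 10 11*                   
12 13 14 15 16 17* 18                   
19* 20 21 22 23 24 25                   
26 27 28 29 30 31*                      
                                        
                                        
                                        
                                        
                                        
                                        
                                        


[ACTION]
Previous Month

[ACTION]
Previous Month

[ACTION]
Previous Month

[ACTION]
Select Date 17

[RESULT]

             September 2022             
Mo Tu We Th Fr Sa Su                    
          1  2  3  4                    
 5  6  7  8  9 10 11                    
12 13 14 15 16 [17] 18                  
19 20 21 22 23 24 25                    
26 27 28 29 30                          
                                        
                                        
                                        
                                        
                                        
                                        
                                        


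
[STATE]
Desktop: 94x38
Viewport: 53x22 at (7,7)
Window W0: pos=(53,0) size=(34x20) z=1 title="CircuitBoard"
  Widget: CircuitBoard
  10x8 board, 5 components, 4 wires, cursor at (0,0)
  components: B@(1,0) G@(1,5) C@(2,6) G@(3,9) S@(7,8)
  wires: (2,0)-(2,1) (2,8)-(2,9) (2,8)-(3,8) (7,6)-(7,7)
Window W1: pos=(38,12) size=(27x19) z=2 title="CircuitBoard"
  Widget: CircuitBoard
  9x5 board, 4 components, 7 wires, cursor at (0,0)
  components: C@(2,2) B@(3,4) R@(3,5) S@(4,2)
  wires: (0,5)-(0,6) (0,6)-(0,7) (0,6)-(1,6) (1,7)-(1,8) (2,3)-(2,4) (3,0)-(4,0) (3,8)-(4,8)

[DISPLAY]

                                              ┃      
                                              ┃2   · 
                                              ┃      
                                              ┃3     
                                              ┃      
                               ┏━━━━━━━━━━━━━━━━━━━━━
                               ┃ CircuitBoard        
                               ┠─────────────────────
                               ┃   0 1 2 3 4 5 6 7 8 
                               ┃0  [.]               
                               ┃                     
                               ┃1                    
                               ┃                     
                               ┃2           C   · ─ ·
                               ┃                     
                               ┃3   ·               B
                               ┃    │                
                               ┃4   ·       S        
                               ┃Cursor: (0,0)        
                               ┃                     
                               ┃                     
                               ┃                     


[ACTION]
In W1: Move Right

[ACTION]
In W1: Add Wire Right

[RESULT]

                                              ┃      
                                              ┃2   · 
                                              ┃      
                                              ┃3     
                                              ┃      
                               ┏━━━━━━━━━━━━━━━━━━━━━
                               ┃ CircuitBoard        
                               ┠─────────────────────
                               ┃   0 1 2 3 4 5 6 7 8 
                               ┃0      [.]─ ·        
                               ┃                     
                               ┃1                    
                               ┃                     
                               ┃2           C   · ─ ·
                               ┃                     
                               ┃3   ·               B
                               ┃    │                
                               ┃4   ·       S        
                               ┃Cursor: (0,1)        
                               ┃                     
                               ┃                     
                               ┃                     


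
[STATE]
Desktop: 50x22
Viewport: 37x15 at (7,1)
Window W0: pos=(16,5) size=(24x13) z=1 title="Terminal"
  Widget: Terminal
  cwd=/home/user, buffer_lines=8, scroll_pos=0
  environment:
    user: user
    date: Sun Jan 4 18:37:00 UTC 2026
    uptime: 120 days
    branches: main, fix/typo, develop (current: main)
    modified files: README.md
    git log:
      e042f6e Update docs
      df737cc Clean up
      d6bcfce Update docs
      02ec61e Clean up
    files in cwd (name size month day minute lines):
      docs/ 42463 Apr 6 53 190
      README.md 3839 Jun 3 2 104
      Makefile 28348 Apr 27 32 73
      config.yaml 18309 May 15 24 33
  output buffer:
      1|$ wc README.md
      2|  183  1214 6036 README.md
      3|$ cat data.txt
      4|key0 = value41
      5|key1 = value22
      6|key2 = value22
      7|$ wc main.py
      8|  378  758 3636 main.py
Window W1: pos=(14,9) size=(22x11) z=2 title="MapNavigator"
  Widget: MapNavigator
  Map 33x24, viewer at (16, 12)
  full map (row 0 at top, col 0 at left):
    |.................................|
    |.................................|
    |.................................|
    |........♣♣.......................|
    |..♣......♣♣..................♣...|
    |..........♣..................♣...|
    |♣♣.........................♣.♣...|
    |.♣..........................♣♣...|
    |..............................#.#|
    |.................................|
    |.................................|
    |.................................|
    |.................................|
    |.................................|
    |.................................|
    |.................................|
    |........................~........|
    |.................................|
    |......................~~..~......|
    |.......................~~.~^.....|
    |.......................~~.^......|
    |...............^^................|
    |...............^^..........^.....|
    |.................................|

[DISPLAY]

                                     
                                     
                                     
                                     
         ┏━━━━━━━━━━━━━━━━━━━━━━┓    
         ┃ Terminal             ┃    
         ┠──────────────────────┨    
         ┃$ wc README.md        ┃    
       ┏━━━━━━━━━━━━━━━━━━━━┓ADM┃    
       ┃ MapNavigator       ┃   ┃    
       ┠────────────────────┨   ┃    
       ┃....................┃   ┃    
       ┃....................┃   ┃    
       ┃....................┃   ┃    
       ┃..........@.........┃n.p┃    


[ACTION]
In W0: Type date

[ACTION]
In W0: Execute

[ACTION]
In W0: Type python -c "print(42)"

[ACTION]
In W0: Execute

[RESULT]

                                     
                                     
                                     
                                     
         ┏━━━━━━━━━━━━━━━━━━━━━━┓    
         ┃ Terminal             ┃    
         ┠──────────────────────┨    
         ┃key1 = value22        ┃    
       ┏━━━━━━━━━━━━━━━━━━━━┓   ┃    
       ┃ MapNavigator       ┃   ┃    
       ┠────────────────────┨n.p┃    
       ┃....................┃   ┃    
       ┃....................┃UTC┃    
       ┃....................┃42)┃    
       ┃..........@.........┃   ┃    


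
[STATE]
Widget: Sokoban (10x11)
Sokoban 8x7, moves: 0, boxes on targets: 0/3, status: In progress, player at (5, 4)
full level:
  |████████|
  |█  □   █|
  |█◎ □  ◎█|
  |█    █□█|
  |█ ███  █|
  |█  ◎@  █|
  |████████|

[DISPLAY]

████████  
█  □   █  
█◎ □  ◎█  
█    █□█  
█ ███  █  
█  ◎@  █  
████████  
Moves: 0  
          
          
          


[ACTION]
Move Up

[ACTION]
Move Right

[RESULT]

████████  
█  □   █  
█◎ □  ◎█  
█    █□█  
█ ███  █  
█  ◎ @ █  
████████  
Moves: 1  
          
          
          


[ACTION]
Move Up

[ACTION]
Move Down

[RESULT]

████████  
█  □   █  
█◎ □  ◎█  
█    █□█  
█ ███  █  
█  ◎ @ █  
████████  
Moves: 3  
          
          
          


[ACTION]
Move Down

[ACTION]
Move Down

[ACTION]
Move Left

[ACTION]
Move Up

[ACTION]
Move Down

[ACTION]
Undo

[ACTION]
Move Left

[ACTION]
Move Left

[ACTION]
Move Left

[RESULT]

████████  
█  □   █  
█◎ □  ◎█  
█    █□█  
█ ███  █  
█ @◎   █  
████████  
Moves: 6  
          
          
          


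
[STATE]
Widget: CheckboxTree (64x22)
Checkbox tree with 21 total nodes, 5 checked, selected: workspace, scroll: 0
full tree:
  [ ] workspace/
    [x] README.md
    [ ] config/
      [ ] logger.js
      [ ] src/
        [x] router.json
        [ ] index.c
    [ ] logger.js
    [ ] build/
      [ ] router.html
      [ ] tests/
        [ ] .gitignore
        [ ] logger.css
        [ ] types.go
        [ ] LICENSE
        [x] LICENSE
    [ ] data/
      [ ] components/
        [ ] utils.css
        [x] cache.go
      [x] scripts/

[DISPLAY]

>[-] workspace/                                                 
   [x] README.md                                                
   [-] config/                                                  
     [ ] logger.js                                              
     [-] src/                                                   
       [x] router.json                                          
       [ ] index.c                                              
   [ ] logger.js                                                
   [-] build/                                                   
     [ ] router.html                                            
     [-] tests/                                                 
       [ ] .gitignore                                           
       [ ] logger.css                                           
       [ ] types.go                                             
       [ ] LICENSE                                              
       [x] LICENSE                                              
   [-] data/                                                    
     [-] components/                                            
       [ ] utils.css                                            
       [x] cache.go                                             
     [x] scripts/                                               
                                                                


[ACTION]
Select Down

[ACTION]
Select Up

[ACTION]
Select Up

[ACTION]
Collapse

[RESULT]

>[-] workspace/                                                 
                                                                
                                                                
                                                                
                                                                
                                                                
                                                                
                                                                
                                                                
                                                                
                                                                
                                                                
                                                                
                                                                
                                                                
                                                                
                                                                
                                                                
                                                                
                                                                
                                                                
                                                                


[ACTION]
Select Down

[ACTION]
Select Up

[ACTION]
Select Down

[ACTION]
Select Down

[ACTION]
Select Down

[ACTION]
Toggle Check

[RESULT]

>[x] workspace/                                                 
                                                                
                                                                
                                                                
                                                                
                                                                
                                                                
                                                                
                                                                
                                                                
                                                                
                                                                
                                                                
                                                                
                                                                
                                                                
                                                                
                                                                
                                                                
                                                                
                                                                
                                                                


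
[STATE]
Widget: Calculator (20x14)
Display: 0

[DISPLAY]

                   0
┌───┬───┬───┬───┐   
│ 7 │ 8 │ 9 │ ÷ │   
├───┼───┼───┼───┤   
│ 4 │ 5 │ 6 │ × │   
├───┼───┼───┼───┤   
│ 1 │ 2 │ 3 │ - │   
├───┼───┼───┼───┤   
│ 0 │ . │ = │ + │   
├───┼───┼───┼───┤   
│ C │ MC│ MR│ M+│   
└───┴───┴───┴───┘   
                    
                    


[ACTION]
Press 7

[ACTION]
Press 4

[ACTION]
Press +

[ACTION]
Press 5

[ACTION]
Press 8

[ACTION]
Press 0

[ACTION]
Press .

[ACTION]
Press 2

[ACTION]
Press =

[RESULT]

               654.2
┌───┬───┬───┬───┐   
│ 7 │ 8 │ 9 │ ÷ │   
├───┼───┼───┼───┤   
│ 4 │ 5 │ 6 │ × │   
├───┼───┼───┼───┤   
│ 1 │ 2 │ 3 │ - │   
├───┼───┼───┼───┤   
│ 0 │ . │ = │ + │   
├───┼───┼───┼───┤   
│ C │ MC│ MR│ M+│   
└───┴───┴───┴───┘   
                    
                    


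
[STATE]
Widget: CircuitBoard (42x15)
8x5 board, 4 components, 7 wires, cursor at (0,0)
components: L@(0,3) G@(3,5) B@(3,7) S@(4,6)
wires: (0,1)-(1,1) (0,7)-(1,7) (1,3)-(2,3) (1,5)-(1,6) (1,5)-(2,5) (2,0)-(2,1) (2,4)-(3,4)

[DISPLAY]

   0 1 2 3 4 5 6 7                        
0  [.]  ·       L               ·         
        │                       │         
1       ·       ·       · ─ ·   ·         
                │       │                 
2   · ─ ·       ·   ·   ·                 
                    │                     
3                   ·   G       B         
                                          
4                           S             
Cursor: (0,0)                             
                                          
                                          
                                          
                                          


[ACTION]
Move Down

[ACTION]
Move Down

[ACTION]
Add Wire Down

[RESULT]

   0 1 2 3 4 5 6 7                        
0       ·       L               ·         
        │                       │         
1       ·       ·       · ─ ·   ·         
                │       │                 
2  [.]─ ·       ·   ·   ·                 
    │               │                     
3   ·               ·   G       B         
                                          
4                           S             
Cursor: (2,0)                             
                                          
                                          
                                          
                                          


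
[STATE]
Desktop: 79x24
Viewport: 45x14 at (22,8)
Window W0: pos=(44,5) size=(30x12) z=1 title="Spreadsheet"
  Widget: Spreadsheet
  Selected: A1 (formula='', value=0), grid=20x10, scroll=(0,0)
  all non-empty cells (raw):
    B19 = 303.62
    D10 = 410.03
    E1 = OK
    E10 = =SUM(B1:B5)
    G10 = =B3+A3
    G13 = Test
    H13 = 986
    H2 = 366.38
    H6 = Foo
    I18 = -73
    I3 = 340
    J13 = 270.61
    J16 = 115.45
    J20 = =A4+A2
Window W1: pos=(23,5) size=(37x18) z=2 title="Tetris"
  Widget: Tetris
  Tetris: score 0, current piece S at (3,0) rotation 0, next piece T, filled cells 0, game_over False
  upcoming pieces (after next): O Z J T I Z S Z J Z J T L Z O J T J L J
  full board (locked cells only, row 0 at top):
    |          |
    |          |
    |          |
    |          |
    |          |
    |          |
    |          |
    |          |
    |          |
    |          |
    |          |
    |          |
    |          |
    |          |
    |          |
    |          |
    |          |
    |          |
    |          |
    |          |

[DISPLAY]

 ┃          │Next:                   ┃       
 ┃          │ ▒                      ┃B      
 ┃          │▒▒▒                     ┃-------
 ┃          │                        ┃    0  
 ┃          │                        ┃    0  
 ┃          │                        ┃    0  
 ┃          │Score:                  ┃    0  
 ┃          │0                       ┃    0  
 ┃          │                        ┃━━━━━━━
 ┃          │                        ┃       
 ┃          │                        ┃       
 ┃          │                        ┃       
 ┃          │                        ┃       
 ┃          │                        ┃       


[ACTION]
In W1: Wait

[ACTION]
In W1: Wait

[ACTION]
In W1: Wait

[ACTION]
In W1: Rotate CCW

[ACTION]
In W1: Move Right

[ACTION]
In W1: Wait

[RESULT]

 ┃     ░    │Next:                   ┃       
 ┃          │ ▒                      ┃B      
 ┃          │▒▒▒                     ┃-------
 ┃          │                        ┃    0  
 ┃          │                        ┃    0  
 ┃          │                        ┃    0  
 ┃          │Score:                  ┃    0  
 ┃          │0                       ┃    0  
 ┃          │                        ┃━━━━━━━
 ┃          │                        ┃       
 ┃          │                        ┃       
 ┃          │                        ┃       
 ┃          │                        ┃       
 ┃          │                        ┃       


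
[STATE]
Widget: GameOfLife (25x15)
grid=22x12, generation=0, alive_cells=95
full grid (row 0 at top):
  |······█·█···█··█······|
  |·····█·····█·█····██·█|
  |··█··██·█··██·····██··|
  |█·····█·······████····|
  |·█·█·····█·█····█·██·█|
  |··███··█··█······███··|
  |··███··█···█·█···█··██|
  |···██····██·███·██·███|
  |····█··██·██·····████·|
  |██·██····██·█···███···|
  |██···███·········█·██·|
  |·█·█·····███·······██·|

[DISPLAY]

Gen: 0                   
······█·█···█··█······   
·····█·····█·█····██·█   
··█··██·█··██·····██··   
█·····█·······████····   
·█·█·····█·█····█·██·█   
··███··█··█······███··   
··███··█···█·█···█··██   
···██····██·███·██·███   
····█··██·██·····████·   
██·██····██·█···███···   
██···███·········█·██·   
·█·█·····███·······██·   
                         
                         


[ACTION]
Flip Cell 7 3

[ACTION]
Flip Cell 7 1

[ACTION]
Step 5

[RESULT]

Gen: 5                   
······················   
···█···········███··█·   
·█·············██···██   
·█··█··██·····█··█··██   
··█·██···███·█████····   
···██··█··████··█·····   
·██···███··██·········   
····█··██·············   
··██····███··███······   
··········█··█·█······   
··········█····█······   
······················   
                         
                         


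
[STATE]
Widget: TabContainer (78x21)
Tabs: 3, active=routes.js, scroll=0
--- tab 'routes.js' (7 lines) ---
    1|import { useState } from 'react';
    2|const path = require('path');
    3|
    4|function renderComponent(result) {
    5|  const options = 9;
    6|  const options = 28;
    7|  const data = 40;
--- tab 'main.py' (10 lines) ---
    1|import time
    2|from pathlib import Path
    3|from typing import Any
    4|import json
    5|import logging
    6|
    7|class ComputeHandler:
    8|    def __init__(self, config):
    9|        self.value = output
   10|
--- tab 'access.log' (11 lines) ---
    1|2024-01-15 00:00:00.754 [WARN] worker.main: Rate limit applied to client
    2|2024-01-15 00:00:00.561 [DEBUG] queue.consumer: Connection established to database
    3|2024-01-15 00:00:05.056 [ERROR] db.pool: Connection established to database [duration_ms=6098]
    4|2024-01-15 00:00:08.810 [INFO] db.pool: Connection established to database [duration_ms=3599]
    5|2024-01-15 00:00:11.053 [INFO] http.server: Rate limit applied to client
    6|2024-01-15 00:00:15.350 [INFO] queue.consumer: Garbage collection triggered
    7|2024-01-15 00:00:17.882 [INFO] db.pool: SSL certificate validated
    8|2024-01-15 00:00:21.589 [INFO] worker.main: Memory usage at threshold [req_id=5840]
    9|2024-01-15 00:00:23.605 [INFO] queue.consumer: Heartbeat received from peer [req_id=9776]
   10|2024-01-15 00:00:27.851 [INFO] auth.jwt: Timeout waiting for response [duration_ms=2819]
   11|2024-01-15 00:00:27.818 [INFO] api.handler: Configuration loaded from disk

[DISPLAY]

[routes.js]│ main.py │ access.log                                             
──────────────────────────────────────────────────────────────────────────────
import { useState } from 'react';                                             
const path = require('path');                                                 
                                                                              
function renderComponent(result) {                                            
  const options = 9;                                                          
  const options = 28;                                                         
  const data = 40;                                                            
                                                                              
                                                                              
                                                                              
                                                                              
                                                                              
                                                                              
                                                                              
                                                                              
                                                                              
                                                                              
                                                                              
                                                                              


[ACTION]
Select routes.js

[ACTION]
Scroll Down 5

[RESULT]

[routes.js]│ main.py │ access.log                                             
──────────────────────────────────────────────────────────────────────────────
  const options = 28;                                                         
  const data = 40;                                                            
                                                                              
                                                                              
                                                                              
                                                                              
                                                                              
                                                                              
                                                                              
                                                                              
                                                                              
                                                                              
                                                                              
                                                                              
                                                                              
                                                                              
                                                                              
                                                                              
                                                                              


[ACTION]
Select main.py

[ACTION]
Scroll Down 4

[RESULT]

 routes.js │[main.py]│ access.log                                             
──────────────────────────────────────────────────────────────────────────────
import logging                                                                
                                                                              
class ComputeHandler:                                                         
    def __init__(self, config):                                               
        self.value = output                                                   
                                                                              
                                                                              
                                                                              
                                                                              
                                                                              
                                                                              
                                                                              
                                                                              
                                                                              
                                                                              
                                                                              
                                                                              
                                                                              
                                                                              


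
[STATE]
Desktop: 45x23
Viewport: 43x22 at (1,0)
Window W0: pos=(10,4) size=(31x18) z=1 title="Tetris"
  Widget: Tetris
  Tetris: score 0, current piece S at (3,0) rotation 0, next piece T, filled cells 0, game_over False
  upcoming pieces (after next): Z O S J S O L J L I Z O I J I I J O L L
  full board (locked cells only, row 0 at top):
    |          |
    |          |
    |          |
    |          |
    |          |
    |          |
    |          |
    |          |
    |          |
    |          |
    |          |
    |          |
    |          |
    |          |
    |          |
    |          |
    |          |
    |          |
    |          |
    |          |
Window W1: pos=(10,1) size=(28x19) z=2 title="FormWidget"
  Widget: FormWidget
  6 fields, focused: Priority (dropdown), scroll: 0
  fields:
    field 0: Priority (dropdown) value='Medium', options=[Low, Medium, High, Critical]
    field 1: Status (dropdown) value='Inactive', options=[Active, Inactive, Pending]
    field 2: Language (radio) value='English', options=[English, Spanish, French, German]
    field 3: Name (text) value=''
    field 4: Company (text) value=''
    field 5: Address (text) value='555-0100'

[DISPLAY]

                                           
         ┏━━━━━━━━━━━━━━━━━━━━━━━━━━┓      
         ┃ FormWidget               ┃      
         ┠──────────────────────────┨      
         ┃> Priority:   [Medium   ▼]┃━━┓   
         ┃  Status:     [Inactive ▼]┃  ┃   
         ┃  Language:   (●) English ┃──┨   
         ┃  Name:       [          ]┃  ┃   
         ┃  Company:    [          ]┃  ┃   
         ┃  Address:    [555-0100  ]┃  ┃   
         ┃                          ┃  ┃   
         ┃                          ┃  ┃   
         ┃                          ┃  ┃   
         ┃                          ┃  ┃   
         ┃                          ┃  ┃   
         ┃                          ┃  ┃   
         ┃                          ┃  ┃   
         ┃                          ┃  ┃   
         ┃                          ┃  ┃   
         ┗━━━━━━━━━━━━━━━━━━━━━━━━━━┛  ┃   
         ┃          │                  ┃   
         ┗━━━━━━━━━━━━━━━━━━━━━━━━━━━━━┛   


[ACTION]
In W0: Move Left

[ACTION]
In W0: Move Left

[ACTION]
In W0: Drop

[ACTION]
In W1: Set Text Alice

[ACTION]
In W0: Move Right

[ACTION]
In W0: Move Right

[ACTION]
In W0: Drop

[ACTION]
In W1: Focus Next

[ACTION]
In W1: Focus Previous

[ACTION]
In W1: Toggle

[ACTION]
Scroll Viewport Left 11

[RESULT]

                                           
          ┏━━━━━━━━━━━━━━━━━━━━━━━━━━┓     
          ┃ FormWidget               ┃     
          ┠──────────────────────────┨     
          ┃> Priority:   [Medium   ▼]┃━━┓  
          ┃  Status:     [Inactive ▼]┃  ┃  
          ┃  Language:   (●) English ┃──┨  
          ┃  Name:       [          ]┃  ┃  
          ┃  Company:    [          ]┃  ┃  
          ┃  Address:    [555-0100  ]┃  ┃  
          ┃                          ┃  ┃  
          ┃                          ┃  ┃  
          ┃                          ┃  ┃  
          ┃                          ┃  ┃  
          ┃                          ┃  ┃  
          ┃                          ┃  ┃  
          ┃                          ┃  ┃  
          ┃                          ┃  ┃  
          ┃                          ┃  ┃  
          ┗━━━━━━━━━━━━━━━━━━━━━━━━━━┛  ┃  
          ┃          │                  ┃  
          ┗━━━━━━━━━━━━━━━━━━━━━━━━━━━━━┛  
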